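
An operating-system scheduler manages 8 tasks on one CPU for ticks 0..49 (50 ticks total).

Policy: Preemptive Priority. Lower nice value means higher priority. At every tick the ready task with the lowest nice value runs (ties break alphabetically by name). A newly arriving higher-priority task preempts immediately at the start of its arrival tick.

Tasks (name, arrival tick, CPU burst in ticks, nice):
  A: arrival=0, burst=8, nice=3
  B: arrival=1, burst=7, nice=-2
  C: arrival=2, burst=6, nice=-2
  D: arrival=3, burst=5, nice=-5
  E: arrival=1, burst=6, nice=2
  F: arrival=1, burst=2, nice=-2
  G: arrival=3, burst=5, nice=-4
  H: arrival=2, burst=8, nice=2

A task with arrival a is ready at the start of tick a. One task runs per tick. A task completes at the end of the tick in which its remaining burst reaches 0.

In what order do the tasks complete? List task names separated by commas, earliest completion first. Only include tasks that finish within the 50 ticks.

completion order = D, G, B, C, F, E, H, A

t=0: ready={A} → run A
t=1: ready={A,B,E,F} → run B
t=2: ready={A,B,C,E,F,H} → run B
t=3: ready={A,B,C,D,E,F,G,H} → run D
t=4: ready={A,B,C,D,E,F,G,H} → run D
t=5: ready={A,B,C,D,E,F,G,H} → run D
t=6: ready={A,B,C,D,E,F,G,H} → run D
t=7: ready={A,B,C,D,E,F,G,H} → run D
t=8: ready={A,B,C,E,F,G,H} → run G
t=9: ready={A,B,C,E,F,G,H} → run G
t=10: ready={A,B,C,E,F,G,H} → run G
t=11: ready={A,B,C,E,F,G,H} → run G
t=12: ready={A,B,C,E,F,G,H} → run G
t=13: ready={A,B,C,E,F,H} → run B
t=14: ready={A,B,C,E,F,H} → run B
t=15: ready={A,B,C,E,F,H} → run B
t=16: ready={A,B,C,E,F,H} → run B
t=17: ready={A,B,C,E,F,H} → run B
t=18: ready={A,C,E,F,H} → run C
t=19: ready={A,C,E,F,H} → run C
t=20: ready={A,C,E,F,H} → run C
t=21: ready={A,C,E,F,H} → run C
t=22: ready={A,C,E,F,H} → run C
t=23: ready={A,C,E,F,H} → run C
t=24: ready={A,E,F,H} → run F
t=25: ready={A,E,F,H} → run F
t=26: ready={A,E,H} → run E
t=27: ready={A,E,H} → run E
t=28: ready={A,E,H} → run E
t=29: ready={A,E,H} → run E
t=30: ready={A,E,H} → run E
t=31: ready={A,E,H} → run E
t=32: ready={A,H} → run H
t=33: ready={A,H} → run H
t=34: ready={A,H} → run H
t=35: ready={A,H} → run H
t=36: ready={A,H} → run H
t=37: ready={A,H} → run H
t=38: ready={A,H} → run H
t=39: ready={A,H} → run H
t=40: ready={A} → run A
t=41: ready={A} → run A
t=42: ready={A} → run A
t=43: ready={A} → run A
t=44: ready={A} → run A
t=45: ready={A} → run A
t=46: ready={A} → run A
t=47: (idle)
t=48: (idle)
t=49: (idle)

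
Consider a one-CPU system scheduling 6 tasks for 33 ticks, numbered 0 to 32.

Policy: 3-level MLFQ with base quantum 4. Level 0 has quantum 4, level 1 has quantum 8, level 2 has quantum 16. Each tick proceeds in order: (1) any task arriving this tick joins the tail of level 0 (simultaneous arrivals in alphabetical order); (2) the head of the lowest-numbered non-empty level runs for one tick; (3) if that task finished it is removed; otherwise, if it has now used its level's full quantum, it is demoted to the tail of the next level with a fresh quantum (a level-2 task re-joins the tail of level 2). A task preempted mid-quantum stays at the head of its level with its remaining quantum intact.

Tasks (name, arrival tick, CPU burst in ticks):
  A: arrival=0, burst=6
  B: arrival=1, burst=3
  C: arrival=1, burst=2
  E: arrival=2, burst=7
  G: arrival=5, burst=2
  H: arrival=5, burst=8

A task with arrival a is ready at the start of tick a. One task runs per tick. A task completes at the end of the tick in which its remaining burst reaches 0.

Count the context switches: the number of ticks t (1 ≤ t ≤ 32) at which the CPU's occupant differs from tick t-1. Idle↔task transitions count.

context switches = 9

t=0: L0/L1/L2 = A/-/- → run A
t=1: L0/L1/L2 = ABC/-/- → run A
t=2: L0/L1/L2 = ABCE/-/- → run A
t=3: L0/L1/L2 = ABCE/-/- → run A
t=4: L0/L1/L2 = BCE/A/- → run B
t=5: L0/L1/L2 = BCEGH/A/- → run B
t=6: L0/L1/L2 = BCEGH/A/- → run B
t=7: L0/L1/L2 = CEGH/A/- → run C
t=8: L0/L1/L2 = CEGH/A/- → run C
t=9: L0/L1/L2 = EGH/A/- → run E
t=10: L0/L1/L2 = EGH/A/- → run E
t=11: L0/L1/L2 = EGH/A/- → run E
t=12: L0/L1/L2 = EGH/A/- → run E
t=13: L0/L1/L2 = GH/AE/- → run G
t=14: L0/L1/L2 = GH/AE/- → run G
t=15: L0/L1/L2 = H/AE/- → run H
t=16: L0/L1/L2 = H/AE/- → run H
t=17: L0/L1/L2 = H/AE/- → run H
t=18: L0/L1/L2 = H/AE/- → run H
t=19: L0/L1/L2 = -/AEH/- → run A
t=20: L0/L1/L2 = -/AEH/- → run A
t=21: L0/L1/L2 = -/EH/- → run E
t=22: L0/L1/L2 = -/EH/- → run E
t=23: L0/L1/L2 = -/EH/- → run E
t=24: L0/L1/L2 = -/H/- → run H
t=25: L0/L1/L2 = -/H/- → run H
t=26: L0/L1/L2 = -/H/- → run H
t=27: L0/L1/L2 = -/H/- → run H
t=28: (idle)
t=29: (idle)
t=30: (idle)
t=31: (idle)
t=32: (idle)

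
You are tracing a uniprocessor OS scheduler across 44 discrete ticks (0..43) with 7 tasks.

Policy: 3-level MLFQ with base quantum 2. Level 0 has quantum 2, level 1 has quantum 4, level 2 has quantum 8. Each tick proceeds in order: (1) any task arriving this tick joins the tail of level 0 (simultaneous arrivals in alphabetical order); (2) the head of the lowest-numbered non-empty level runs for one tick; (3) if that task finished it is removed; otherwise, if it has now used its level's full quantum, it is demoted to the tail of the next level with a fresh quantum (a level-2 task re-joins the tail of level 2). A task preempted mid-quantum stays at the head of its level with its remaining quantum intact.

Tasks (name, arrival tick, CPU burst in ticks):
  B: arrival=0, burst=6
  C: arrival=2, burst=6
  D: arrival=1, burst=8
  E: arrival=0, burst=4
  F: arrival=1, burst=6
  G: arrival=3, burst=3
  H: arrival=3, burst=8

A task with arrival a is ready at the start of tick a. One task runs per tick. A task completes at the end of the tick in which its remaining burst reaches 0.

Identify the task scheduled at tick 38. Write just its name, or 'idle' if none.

t=0: L0/L1/L2 = BE/-/- → run B
t=1: L0/L1/L2 = BEDF/-/- → run B
t=2: L0/L1/L2 = EDFC/B/- → run E
t=3: L0/L1/L2 = EDFCGH/B/- → run E
t=4: L0/L1/L2 = DFCGH/BE/- → run D
t=5: L0/L1/L2 = DFCGH/BE/- → run D
t=6: L0/L1/L2 = FCGH/BED/- → run F
t=7: L0/L1/L2 = FCGH/BED/- → run F
t=8: L0/L1/L2 = CGH/BEDF/- → run C
t=9: L0/L1/L2 = CGH/BEDF/- → run C
t=10: L0/L1/L2 = GH/BEDFC/- → run G
t=11: L0/L1/L2 = GH/BEDFC/- → run G
t=12: L0/L1/L2 = H/BEDFCG/- → run H
t=13: L0/L1/L2 = H/BEDFCG/- → run H
t=14: L0/L1/L2 = -/BEDFCGH/- → run B
t=15: L0/L1/L2 = -/BEDFCGH/- → run B
t=16: L0/L1/L2 = -/BEDFCGH/- → run B
t=17: L0/L1/L2 = -/BEDFCGH/- → run B
t=18: L0/L1/L2 = -/EDFCGH/- → run E
t=19: L0/L1/L2 = -/EDFCGH/- → run E
t=20: L0/L1/L2 = -/DFCGH/- → run D
t=21: L0/L1/L2 = -/DFCGH/- → run D
t=22: L0/L1/L2 = -/DFCGH/- → run D
t=23: L0/L1/L2 = -/DFCGH/- → run D
t=24: L0/L1/L2 = -/FCGH/D → run F
t=25: L0/L1/L2 = -/FCGH/D → run F
t=26: L0/L1/L2 = -/FCGH/D → run F
t=27: L0/L1/L2 = -/FCGH/D → run F
t=28: L0/L1/L2 = -/CGH/D → run C
t=29: L0/L1/L2 = -/CGH/D → run C
t=30: L0/L1/L2 = -/CGH/D → run C
t=31: L0/L1/L2 = -/CGH/D → run C
t=32: L0/L1/L2 = -/GH/D → run G
t=33: L0/L1/L2 = -/H/D → run H
t=34: L0/L1/L2 = -/H/D → run H
t=35: L0/L1/L2 = -/H/D → run H
t=36: L0/L1/L2 = -/H/D → run H
t=37: L0/L1/L2 = -/-/DH → run D
t=38: L0/L1/L2 = -/-/DH → run D
t=39: L0/L1/L2 = -/-/H → run H
t=40: L0/L1/L2 = -/-/H → run H
t=41: (idle)
t=42: (idle)
t=43: (idle)

running at tick 38 = D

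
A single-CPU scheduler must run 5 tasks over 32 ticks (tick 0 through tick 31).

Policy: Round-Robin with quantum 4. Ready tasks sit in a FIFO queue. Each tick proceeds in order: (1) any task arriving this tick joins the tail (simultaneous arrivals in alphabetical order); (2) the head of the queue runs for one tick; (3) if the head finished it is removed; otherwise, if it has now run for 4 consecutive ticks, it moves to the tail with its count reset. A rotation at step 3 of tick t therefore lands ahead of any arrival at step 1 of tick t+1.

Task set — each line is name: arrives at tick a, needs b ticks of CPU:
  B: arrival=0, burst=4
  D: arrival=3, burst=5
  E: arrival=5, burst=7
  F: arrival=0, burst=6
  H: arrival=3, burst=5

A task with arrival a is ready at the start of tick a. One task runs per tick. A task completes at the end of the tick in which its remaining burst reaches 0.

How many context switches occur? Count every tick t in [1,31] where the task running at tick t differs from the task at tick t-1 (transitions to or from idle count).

context switches = 9

t=0: queue=[B,F] q_used=0 → run B
t=1: queue=[B,F] q_used=1 → run B
t=2: queue=[B,F] q_used=2 → run B
t=3: queue=[B,F,D,H] q_used=3 → run B
t=4: queue=[F,D,H] q_used=0 → run F
t=5: queue=[F,D,H,E] q_used=1 → run F
t=6: queue=[F,D,H,E] q_used=2 → run F
t=7: queue=[F,D,H,E] q_used=3 → run F
t=8: queue=[D,H,E,F] q_used=0 → run D
t=9: queue=[D,H,E,F] q_used=1 → run D
t=10: queue=[D,H,E,F] q_used=2 → run D
t=11: queue=[D,H,E,F] q_used=3 → run D
t=12: queue=[H,E,F,D] q_used=0 → run H
t=13: queue=[H,E,F,D] q_used=1 → run H
t=14: queue=[H,E,F,D] q_used=2 → run H
t=15: queue=[H,E,F,D] q_used=3 → run H
t=16: queue=[E,F,D,H] q_used=0 → run E
t=17: queue=[E,F,D,H] q_used=1 → run E
t=18: queue=[E,F,D,H] q_used=2 → run E
t=19: queue=[E,F,D,H] q_used=3 → run E
t=20: queue=[F,D,H,E] q_used=0 → run F
t=21: queue=[F,D,H,E] q_used=1 → run F
t=22: queue=[D,H,E] q_used=0 → run D
t=23: queue=[H,E] q_used=0 → run H
t=24: queue=[E] q_used=0 → run E
t=25: queue=[E] q_used=1 → run E
t=26: queue=[E] q_used=2 → run E
t=27: (idle)
t=28: (idle)
t=29: (idle)
t=30: (idle)
t=31: (idle)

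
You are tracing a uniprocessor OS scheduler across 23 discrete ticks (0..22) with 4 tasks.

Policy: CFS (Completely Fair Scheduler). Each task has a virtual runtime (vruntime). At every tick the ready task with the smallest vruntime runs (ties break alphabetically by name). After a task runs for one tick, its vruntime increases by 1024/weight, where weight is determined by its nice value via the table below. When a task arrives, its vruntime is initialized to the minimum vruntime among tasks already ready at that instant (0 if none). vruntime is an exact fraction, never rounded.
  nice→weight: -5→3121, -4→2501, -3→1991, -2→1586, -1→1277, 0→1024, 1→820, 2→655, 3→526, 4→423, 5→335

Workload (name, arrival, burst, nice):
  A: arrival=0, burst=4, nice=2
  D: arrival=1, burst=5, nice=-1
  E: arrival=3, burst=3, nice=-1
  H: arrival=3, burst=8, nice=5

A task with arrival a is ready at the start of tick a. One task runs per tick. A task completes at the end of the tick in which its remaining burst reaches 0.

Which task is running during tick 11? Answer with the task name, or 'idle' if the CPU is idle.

t=0: vr[A=0] → run A
t=1: vr[A=1024/655 D=1024/655] → run A
t=2: vr[A=2048/655 D=1024/655] → run D
t=3: vr[A=2048/655 D=1978368/836435 E=1978368/836435 H=1978368/836435] → run D
t=4: vr[A=2048/655 D=2649088/836435 E=1978368/836435 H=1978368/836435] → run E
t=5: vr[A=2048/655 D=2649088/836435 E=2649088/836435 H=1978368/836435] → run H
t=6: vr[A=2048/655 D=2649088/836435 E=2649088/836435 H=303852544/56041145] → run A
t=7: vr[A=3072/655 D=2649088/836435 E=2649088/836435 H=303852544/56041145] → run D
t=8: vr[A=3072/655 D=3319808/836435 E=2649088/836435 H=303852544/56041145] → run E
t=9: vr[A=3072/655 D=3319808/836435 E=3319808/836435 H=303852544/56041145] → run D
t=10: vr[A=3072/655 D=3990528/836435 E=3319808/836435 H=303852544/56041145] → run E
t=11: vr[A=3072/655 D=3990528/836435 H=303852544/56041145] → run A
t=12: vr[D=3990528/836435 H=303852544/56041145] → run D
t=13: vr[H=303852544/56041145] → run H
t=14: vr[H=475154432/56041145] → run H
t=15: vr[H=129291264/11208229] → run H
t=16: vr[H=817758208/56041145] → run H
t=17: vr[H=989060096/56041145] → run H
t=18: vr[H=1160361984/56041145] → run H
t=19: vr[H=1331663872/56041145] → run H
t=20: (idle)
t=21: (idle)
t=22: (idle)

running at tick 11 = A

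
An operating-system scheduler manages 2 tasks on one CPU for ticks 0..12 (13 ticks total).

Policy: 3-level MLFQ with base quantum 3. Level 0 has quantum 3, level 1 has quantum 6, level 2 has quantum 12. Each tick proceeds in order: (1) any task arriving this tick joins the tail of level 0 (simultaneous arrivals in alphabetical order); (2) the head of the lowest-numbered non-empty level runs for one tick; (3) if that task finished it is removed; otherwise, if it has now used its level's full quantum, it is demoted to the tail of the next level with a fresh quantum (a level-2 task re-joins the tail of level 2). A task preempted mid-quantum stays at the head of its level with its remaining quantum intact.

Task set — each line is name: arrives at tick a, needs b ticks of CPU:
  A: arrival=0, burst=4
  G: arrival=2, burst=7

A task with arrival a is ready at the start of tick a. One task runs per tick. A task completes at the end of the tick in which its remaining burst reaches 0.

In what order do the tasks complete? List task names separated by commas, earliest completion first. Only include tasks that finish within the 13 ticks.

t=0: L0/L1/L2 = A/-/- → run A
t=1: L0/L1/L2 = A/-/- → run A
t=2: L0/L1/L2 = AG/-/- → run A
t=3: L0/L1/L2 = G/A/- → run G
t=4: L0/L1/L2 = G/A/- → run G
t=5: L0/L1/L2 = G/A/- → run G
t=6: L0/L1/L2 = -/AG/- → run A
t=7: L0/L1/L2 = -/G/- → run G
t=8: L0/L1/L2 = -/G/- → run G
t=9: L0/L1/L2 = -/G/- → run G
t=10: L0/L1/L2 = -/G/- → run G
t=11: (idle)
t=12: (idle)

completion order = A, G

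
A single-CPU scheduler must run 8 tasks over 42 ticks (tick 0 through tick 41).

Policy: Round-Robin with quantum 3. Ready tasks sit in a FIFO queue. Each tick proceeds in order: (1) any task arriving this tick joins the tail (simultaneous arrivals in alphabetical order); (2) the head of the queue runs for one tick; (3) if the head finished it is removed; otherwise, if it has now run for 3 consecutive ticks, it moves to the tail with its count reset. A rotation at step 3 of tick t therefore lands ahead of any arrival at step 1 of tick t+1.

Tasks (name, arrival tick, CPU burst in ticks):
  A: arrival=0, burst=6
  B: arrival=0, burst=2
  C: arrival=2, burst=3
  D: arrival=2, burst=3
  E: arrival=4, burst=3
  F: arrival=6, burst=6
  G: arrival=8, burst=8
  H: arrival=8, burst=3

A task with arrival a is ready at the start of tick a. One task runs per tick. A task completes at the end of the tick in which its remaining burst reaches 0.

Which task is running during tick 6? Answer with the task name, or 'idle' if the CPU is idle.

running at tick 6 = C

t=0: queue=[A,B] q_used=0 → run A
t=1: queue=[A,B] q_used=1 → run A
t=2: queue=[A,B,C,D] q_used=2 → run A
t=3: queue=[B,C,D,A] q_used=0 → run B
t=4: queue=[B,C,D,A,E] q_used=1 → run B
t=5: queue=[C,D,A,E] q_used=0 → run C
t=6: queue=[C,D,A,E,F] q_used=1 → run C
t=7: queue=[C,D,A,E,F] q_used=2 → run C
t=8: queue=[D,A,E,F,G,H] q_used=0 → run D
t=9: queue=[D,A,E,F,G,H] q_used=1 → run D
t=10: queue=[D,A,E,F,G,H] q_used=2 → run D
t=11: queue=[A,E,F,G,H] q_used=0 → run A
t=12: queue=[A,E,F,G,H] q_used=1 → run A
t=13: queue=[A,E,F,G,H] q_used=2 → run A
t=14: queue=[E,F,G,H] q_used=0 → run E
t=15: queue=[E,F,G,H] q_used=1 → run E
t=16: queue=[E,F,G,H] q_used=2 → run E
t=17: queue=[F,G,H] q_used=0 → run F
t=18: queue=[F,G,H] q_used=1 → run F
t=19: queue=[F,G,H] q_used=2 → run F
t=20: queue=[G,H,F] q_used=0 → run G
t=21: queue=[G,H,F] q_used=1 → run G
t=22: queue=[G,H,F] q_used=2 → run G
t=23: queue=[H,F,G] q_used=0 → run H
t=24: queue=[H,F,G] q_used=1 → run H
t=25: queue=[H,F,G] q_used=2 → run H
t=26: queue=[F,G] q_used=0 → run F
t=27: queue=[F,G] q_used=1 → run F
t=28: queue=[F,G] q_used=2 → run F
t=29: queue=[G] q_used=0 → run G
t=30: queue=[G] q_used=1 → run G
t=31: queue=[G] q_used=2 → run G
t=32: queue=[G] q_used=0 → run G
t=33: queue=[G] q_used=1 → run G
t=34: (idle)
t=35: (idle)
t=36: (idle)
t=37: (idle)
t=38: (idle)
t=39: (idle)
t=40: (idle)
t=41: (idle)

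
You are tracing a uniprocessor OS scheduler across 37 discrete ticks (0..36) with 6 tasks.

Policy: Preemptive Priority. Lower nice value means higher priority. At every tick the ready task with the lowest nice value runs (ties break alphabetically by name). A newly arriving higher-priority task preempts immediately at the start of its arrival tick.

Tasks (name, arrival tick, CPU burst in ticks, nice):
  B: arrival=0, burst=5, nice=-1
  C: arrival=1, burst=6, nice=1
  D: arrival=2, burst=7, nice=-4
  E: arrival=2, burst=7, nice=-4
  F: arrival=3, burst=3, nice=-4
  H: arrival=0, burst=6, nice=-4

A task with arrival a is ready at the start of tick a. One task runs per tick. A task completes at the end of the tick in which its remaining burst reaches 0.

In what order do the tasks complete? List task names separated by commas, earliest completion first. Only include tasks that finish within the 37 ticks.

t=0: ready={B,H} → run H
t=1: ready={B,C,H} → run H
t=2: ready={B,C,D,E,H} → run D
t=3: ready={B,C,D,E,F,H} → run D
t=4: ready={B,C,D,E,F,H} → run D
t=5: ready={B,C,D,E,F,H} → run D
t=6: ready={B,C,D,E,F,H} → run D
t=7: ready={B,C,D,E,F,H} → run D
t=8: ready={B,C,D,E,F,H} → run D
t=9: ready={B,C,E,F,H} → run E
t=10: ready={B,C,E,F,H} → run E
t=11: ready={B,C,E,F,H} → run E
t=12: ready={B,C,E,F,H} → run E
t=13: ready={B,C,E,F,H} → run E
t=14: ready={B,C,E,F,H} → run E
t=15: ready={B,C,E,F,H} → run E
t=16: ready={B,C,F,H} → run F
t=17: ready={B,C,F,H} → run F
t=18: ready={B,C,F,H} → run F
t=19: ready={B,C,H} → run H
t=20: ready={B,C,H} → run H
t=21: ready={B,C,H} → run H
t=22: ready={B,C,H} → run H
t=23: ready={B,C} → run B
t=24: ready={B,C} → run B
t=25: ready={B,C} → run B
t=26: ready={B,C} → run B
t=27: ready={B,C} → run B
t=28: ready={C} → run C
t=29: ready={C} → run C
t=30: ready={C} → run C
t=31: ready={C} → run C
t=32: ready={C} → run C
t=33: ready={C} → run C
t=34: (idle)
t=35: (idle)
t=36: (idle)

completion order = D, E, F, H, B, C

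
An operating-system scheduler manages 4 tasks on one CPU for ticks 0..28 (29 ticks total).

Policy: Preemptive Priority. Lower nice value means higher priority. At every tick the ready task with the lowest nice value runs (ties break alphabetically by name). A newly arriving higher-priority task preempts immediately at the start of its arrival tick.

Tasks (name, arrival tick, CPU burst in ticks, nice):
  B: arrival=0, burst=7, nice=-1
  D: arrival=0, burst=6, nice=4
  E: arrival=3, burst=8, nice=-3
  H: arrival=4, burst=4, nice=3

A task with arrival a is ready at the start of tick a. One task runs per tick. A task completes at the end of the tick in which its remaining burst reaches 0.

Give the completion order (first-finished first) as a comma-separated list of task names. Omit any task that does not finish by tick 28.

t=0: ready={B,D} → run B
t=1: ready={B,D} → run B
t=2: ready={B,D} → run B
t=3: ready={B,D,E} → run E
t=4: ready={B,D,E,H} → run E
t=5: ready={B,D,E,H} → run E
t=6: ready={B,D,E,H} → run E
t=7: ready={B,D,E,H} → run E
t=8: ready={B,D,E,H} → run E
t=9: ready={B,D,E,H} → run E
t=10: ready={B,D,E,H} → run E
t=11: ready={B,D,H} → run B
t=12: ready={B,D,H} → run B
t=13: ready={B,D,H} → run B
t=14: ready={B,D,H} → run B
t=15: ready={D,H} → run H
t=16: ready={D,H} → run H
t=17: ready={D,H} → run H
t=18: ready={D,H} → run H
t=19: ready={D} → run D
t=20: ready={D} → run D
t=21: ready={D} → run D
t=22: ready={D} → run D
t=23: ready={D} → run D
t=24: ready={D} → run D
t=25: (idle)
t=26: (idle)
t=27: (idle)
t=28: (idle)

completion order = E, B, H, D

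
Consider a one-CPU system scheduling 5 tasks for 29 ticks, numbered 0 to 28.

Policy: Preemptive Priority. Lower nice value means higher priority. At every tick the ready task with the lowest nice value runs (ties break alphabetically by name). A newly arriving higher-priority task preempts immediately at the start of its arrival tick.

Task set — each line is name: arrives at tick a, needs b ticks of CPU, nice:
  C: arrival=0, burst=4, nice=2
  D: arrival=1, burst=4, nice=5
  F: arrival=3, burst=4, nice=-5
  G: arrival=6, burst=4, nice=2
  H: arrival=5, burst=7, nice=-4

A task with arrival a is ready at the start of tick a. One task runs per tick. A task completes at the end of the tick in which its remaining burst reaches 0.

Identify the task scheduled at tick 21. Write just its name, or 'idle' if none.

running at tick 21 = D

t=0: ready={C} → run C
t=1: ready={C,D} → run C
t=2: ready={C,D} → run C
t=3: ready={C,D,F} → run F
t=4: ready={C,D,F} → run F
t=5: ready={C,D,F,H} → run F
t=6: ready={C,D,F,G,H} → run F
t=7: ready={C,D,G,H} → run H
t=8: ready={C,D,G,H} → run H
t=9: ready={C,D,G,H} → run H
t=10: ready={C,D,G,H} → run H
t=11: ready={C,D,G,H} → run H
t=12: ready={C,D,G,H} → run H
t=13: ready={C,D,G,H} → run H
t=14: ready={C,D,G} → run C
t=15: ready={D,G} → run G
t=16: ready={D,G} → run G
t=17: ready={D,G} → run G
t=18: ready={D,G} → run G
t=19: ready={D} → run D
t=20: ready={D} → run D
t=21: ready={D} → run D
t=22: ready={D} → run D
t=23: (idle)
t=24: (idle)
t=25: (idle)
t=26: (idle)
t=27: (idle)
t=28: (idle)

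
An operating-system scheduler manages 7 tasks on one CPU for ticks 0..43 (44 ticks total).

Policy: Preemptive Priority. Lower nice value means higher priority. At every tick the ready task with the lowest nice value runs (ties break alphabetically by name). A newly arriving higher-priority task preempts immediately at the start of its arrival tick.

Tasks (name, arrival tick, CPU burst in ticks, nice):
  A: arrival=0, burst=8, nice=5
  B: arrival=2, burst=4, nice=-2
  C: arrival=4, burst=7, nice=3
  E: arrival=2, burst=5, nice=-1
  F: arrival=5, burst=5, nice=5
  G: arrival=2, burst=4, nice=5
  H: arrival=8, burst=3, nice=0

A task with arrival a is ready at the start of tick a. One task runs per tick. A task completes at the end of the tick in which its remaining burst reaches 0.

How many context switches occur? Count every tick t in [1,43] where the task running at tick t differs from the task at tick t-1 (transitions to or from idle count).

t=0: ready={A} → run A
t=1: ready={A} → run A
t=2: ready={A,B,E,G} → run B
t=3: ready={A,B,E,G} → run B
t=4: ready={A,B,C,E,G} → run B
t=5: ready={A,B,C,E,F,G} → run B
t=6: ready={A,C,E,F,G} → run E
t=7: ready={A,C,E,F,G} → run E
t=8: ready={A,C,E,F,G,H} → run E
t=9: ready={A,C,E,F,G,H} → run E
t=10: ready={A,C,E,F,G,H} → run E
t=11: ready={A,C,F,G,H} → run H
t=12: ready={A,C,F,G,H} → run H
t=13: ready={A,C,F,G,H} → run H
t=14: ready={A,C,F,G} → run C
t=15: ready={A,C,F,G} → run C
t=16: ready={A,C,F,G} → run C
t=17: ready={A,C,F,G} → run C
t=18: ready={A,C,F,G} → run C
t=19: ready={A,C,F,G} → run C
t=20: ready={A,C,F,G} → run C
t=21: ready={A,F,G} → run A
t=22: ready={A,F,G} → run A
t=23: ready={A,F,G} → run A
t=24: ready={A,F,G} → run A
t=25: ready={A,F,G} → run A
t=26: ready={A,F,G} → run A
t=27: ready={F,G} → run F
t=28: ready={F,G} → run F
t=29: ready={F,G} → run F
t=30: ready={F,G} → run F
t=31: ready={F,G} → run F
t=32: ready={G} → run G
t=33: ready={G} → run G
t=34: ready={G} → run G
t=35: ready={G} → run G
t=36: (idle)
t=37: (idle)
t=38: (idle)
t=39: (idle)
t=40: (idle)
t=41: (idle)
t=42: (idle)
t=43: (idle)

context switches = 8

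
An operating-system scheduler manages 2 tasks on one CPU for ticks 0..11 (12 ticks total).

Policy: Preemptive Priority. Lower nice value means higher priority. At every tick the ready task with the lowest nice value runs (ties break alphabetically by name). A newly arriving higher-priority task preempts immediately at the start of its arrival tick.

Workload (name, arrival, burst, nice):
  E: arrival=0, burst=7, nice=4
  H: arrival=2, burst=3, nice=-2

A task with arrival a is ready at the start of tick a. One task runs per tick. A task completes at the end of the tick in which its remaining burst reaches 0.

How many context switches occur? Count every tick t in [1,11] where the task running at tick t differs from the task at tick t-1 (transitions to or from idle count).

context switches = 3

t=0: ready={E} → run E
t=1: ready={E} → run E
t=2: ready={E,H} → run H
t=3: ready={E,H} → run H
t=4: ready={E,H} → run H
t=5: ready={E} → run E
t=6: ready={E} → run E
t=7: ready={E} → run E
t=8: ready={E} → run E
t=9: ready={E} → run E
t=10: (idle)
t=11: (idle)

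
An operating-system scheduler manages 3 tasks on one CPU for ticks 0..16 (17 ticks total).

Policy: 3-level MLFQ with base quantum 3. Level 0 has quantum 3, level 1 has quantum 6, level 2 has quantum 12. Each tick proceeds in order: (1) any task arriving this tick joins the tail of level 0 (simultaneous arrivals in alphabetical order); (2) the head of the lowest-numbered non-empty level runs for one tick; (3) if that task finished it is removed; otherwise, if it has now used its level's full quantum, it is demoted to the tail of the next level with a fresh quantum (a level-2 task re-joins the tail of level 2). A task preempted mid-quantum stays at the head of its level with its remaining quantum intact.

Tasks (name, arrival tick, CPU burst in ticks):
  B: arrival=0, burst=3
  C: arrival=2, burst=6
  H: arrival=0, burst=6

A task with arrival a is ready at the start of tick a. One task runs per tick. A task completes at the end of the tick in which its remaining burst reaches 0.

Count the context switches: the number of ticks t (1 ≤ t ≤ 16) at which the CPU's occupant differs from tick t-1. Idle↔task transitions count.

context switches = 5

t=0: L0/L1/L2 = BH/-/- → run B
t=1: L0/L1/L2 = BH/-/- → run B
t=2: L0/L1/L2 = BHC/-/- → run B
t=3: L0/L1/L2 = HC/-/- → run H
t=4: L0/L1/L2 = HC/-/- → run H
t=5: L0/L1/L2 = HC/-/- → run H
t=6: L0/L1/L2 = C/H/- → run C
t=7: L0/L1/L2 = C/H/- → run C
t=8: L0/L1/L2 = C/H/- → run C
t=9: L0/L1/L2 = -/HC/- → run H
t=10: L0/L1/L2 = -/HC/- → run H
t=11: L0/L1/L2 = -/HC/- → run H
t=12: L0/L1/L2 = -/C/- → run C
t=13: L0/L1/L2 = -/C/- → run C
t=14: L0/L1/L2 = -/C/- → run C
t=15: (idle)
t=16: (idle)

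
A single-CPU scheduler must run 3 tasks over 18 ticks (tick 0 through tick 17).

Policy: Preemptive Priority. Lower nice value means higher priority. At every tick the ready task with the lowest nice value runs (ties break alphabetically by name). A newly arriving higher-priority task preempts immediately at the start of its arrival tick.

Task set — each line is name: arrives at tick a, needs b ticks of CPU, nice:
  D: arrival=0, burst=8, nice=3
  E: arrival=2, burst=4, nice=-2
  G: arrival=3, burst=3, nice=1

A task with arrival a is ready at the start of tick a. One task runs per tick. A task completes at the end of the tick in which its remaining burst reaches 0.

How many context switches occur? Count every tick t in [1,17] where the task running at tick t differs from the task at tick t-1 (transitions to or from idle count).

context switches = 4

t=0: ready={D} → run D
t=1: ready={D} → run D
t=2: ready={D,E} → run E
t=3: ready={D,E,G} → run E
t=4: ready={D,E,G} → run E
t=5: ready={D,E,G} → run E
t=6: ready={D,G} → run G
t=7: ready={D,G} → run G
t=8: ready={D,G} → run G
t=9: ready={D} → run D
t=10: ready={D} → run D
t=11: ready={D} → run D
t=12: ready={D} → run D
t=13: ready={D} → run D
t=14: ready={D} → run D
t=15: (idle)
t=16: (idle)
t=17: (idle)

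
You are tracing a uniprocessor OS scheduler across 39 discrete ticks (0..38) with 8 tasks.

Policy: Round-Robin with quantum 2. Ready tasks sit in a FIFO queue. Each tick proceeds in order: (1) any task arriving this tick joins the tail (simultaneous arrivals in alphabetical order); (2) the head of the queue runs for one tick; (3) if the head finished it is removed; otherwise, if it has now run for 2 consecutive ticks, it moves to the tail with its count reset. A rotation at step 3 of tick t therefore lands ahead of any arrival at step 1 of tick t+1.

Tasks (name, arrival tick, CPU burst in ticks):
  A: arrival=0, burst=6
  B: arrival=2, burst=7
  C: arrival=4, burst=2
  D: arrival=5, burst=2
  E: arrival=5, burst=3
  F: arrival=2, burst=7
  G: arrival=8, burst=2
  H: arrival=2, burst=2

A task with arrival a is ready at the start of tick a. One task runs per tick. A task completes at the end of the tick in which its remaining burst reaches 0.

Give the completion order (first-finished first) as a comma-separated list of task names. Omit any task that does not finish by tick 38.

completion order = H, A, C, D, G, E, B, F

t=0: queue=[A] q_used=0 → run A
t=1: queue=[A] q_used=1 → run A
t=2: queue=[A,B,F,H] q_used=0 → run A
t=3: queue=[A,B,F,H] q_used=1 → run A
t=4: queue=[B,F,H,A,C] q_used=0 → run B
t=5: queue=[B,F,H,A,C,D,E] q_used=1 → run B
t=6: queue=[F,H,A,C,D,E,B] q_used=0 → run F
t=7: queue=[F,H,A,C,D,E,B] q_used=1 → run F
t=8: queue=[H,A,C,D,E,B,F,G] q_used=0 → run H
t=9: queue=[H,A,C,D,E,B,F,G] q_used=1 → run H
t=10: queue=[A,C,D,E,B,F,G] q_used=0 → run A
t=11: queue=[A,C,D,E,B,F,G] q_used=1 → run A
t=12: queue=[C,D,E,B,F,G] q_used=0 → run C
t=13: queue=[C,D,E,B,F,G] q_used=1 → run C
t=14: queue=[D,E,B,F,G] q_used=0 → run D
t=15: queue=[D,E,B,F,G] q_used=1 → run D
t=16: queue=[E,B,F,G] q_used=0 → run E
t=17: queue=[E,B,F,G] q_used=1 → run E
t=18: queue=[B,F,G,E] q_used=0 → run B
t=19: queue=[B,F,G,E] q_used=1 → run B
t=20: queue=[F,G,E,B] q_used=0 → run F
t=21: queue=[F,G,E,B] q_used=1 → run F
t=22: queue=[G,E,B,F] q_used=0 → run G
t=23: queue=[G,E,B,F] q_used=1 → run G
t=24: queue=[E,B,F] q_used=0 → run E
t=25: queue=[B,F] q_used=0 → run B
t=26: queue=[B,F] q_used=1 → run B
t=27: queue=[F,B] q_used=0 → run F
t=28: queue=[F,B] q_used=1 → run F
t=29: queue=[B,F] q_used=0 → run B
t=30: queue=[F] q_used=0 → run F
t=31: (idle)
t=32: (idle)
t=33: (idle)
t=34: (idle)
t=35: (idle)
t=36: (idle)
t=37: (idle)
t=38: (idle)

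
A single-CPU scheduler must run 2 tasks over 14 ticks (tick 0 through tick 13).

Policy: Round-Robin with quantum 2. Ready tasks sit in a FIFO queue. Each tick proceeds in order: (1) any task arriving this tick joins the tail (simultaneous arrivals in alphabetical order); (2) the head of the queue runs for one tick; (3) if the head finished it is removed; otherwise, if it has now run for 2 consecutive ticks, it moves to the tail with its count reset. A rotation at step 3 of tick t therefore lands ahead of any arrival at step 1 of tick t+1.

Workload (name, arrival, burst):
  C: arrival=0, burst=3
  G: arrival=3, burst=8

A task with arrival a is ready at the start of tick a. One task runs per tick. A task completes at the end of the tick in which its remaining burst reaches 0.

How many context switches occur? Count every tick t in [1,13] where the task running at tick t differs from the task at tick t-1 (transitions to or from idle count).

context switches = 2

t=0: queue=[C] q_used=0 → run C
t=1: queue=[C] q_used=1 → run C
t=2: queue=[C] q_used=0 → run C
t=3: queue=[G] q_used=0 → run G
t=4: queue=[G] q_used=1 → run G
t=5: queue=[G] q_used=0 → run G
t=6: queue=[G] q_used=1 → run G
t=7: queue=[G] q_used=0 → run G
t=8: queue=[G] q_used=1 → run G
t=9: queue=[G] q_used=0 → run G
t=10: queue=[G] q_used=1 → run G
t=11: (idle)
t=12: (idle)
t=13: (idle)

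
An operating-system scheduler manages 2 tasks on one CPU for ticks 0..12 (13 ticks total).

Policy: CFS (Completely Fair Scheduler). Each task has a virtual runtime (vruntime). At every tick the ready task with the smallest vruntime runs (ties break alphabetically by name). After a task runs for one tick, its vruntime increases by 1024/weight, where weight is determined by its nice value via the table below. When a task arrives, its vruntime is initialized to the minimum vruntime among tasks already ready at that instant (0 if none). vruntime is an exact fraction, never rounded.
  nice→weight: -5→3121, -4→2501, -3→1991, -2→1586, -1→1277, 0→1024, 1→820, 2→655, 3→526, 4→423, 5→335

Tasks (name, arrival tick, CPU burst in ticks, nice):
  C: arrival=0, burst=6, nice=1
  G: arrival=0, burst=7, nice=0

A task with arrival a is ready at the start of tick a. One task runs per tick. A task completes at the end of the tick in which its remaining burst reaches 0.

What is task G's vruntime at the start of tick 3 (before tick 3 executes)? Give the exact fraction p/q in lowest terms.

t=0: vr[C=0 G=0] → run C
t=1: vr[C=256/205 G=0] → run G
t=2: vr[C=256/205 G=1] → run G
t=3: vr[C=256/205 G=2] → run C
t=4: vr[C=512/205 G=2] → run G
t=5: vr[C=512/205 G=3] → run C
t=6: vr[C=768/205 G=3] → run G
t=7: vr[C=768/205 G=4] → run C
t=8: vr[C=1024/205 G=4] → run G
t=9: vr[C=1024/205 G=5] → run C
t=10: vr[C=256/41 G=5] → run G
t=11: vr[C=256/41 G=6] → run G
t=12: vr[C=256/41] → run C

vruntime(G, start of tick 3) = 2/1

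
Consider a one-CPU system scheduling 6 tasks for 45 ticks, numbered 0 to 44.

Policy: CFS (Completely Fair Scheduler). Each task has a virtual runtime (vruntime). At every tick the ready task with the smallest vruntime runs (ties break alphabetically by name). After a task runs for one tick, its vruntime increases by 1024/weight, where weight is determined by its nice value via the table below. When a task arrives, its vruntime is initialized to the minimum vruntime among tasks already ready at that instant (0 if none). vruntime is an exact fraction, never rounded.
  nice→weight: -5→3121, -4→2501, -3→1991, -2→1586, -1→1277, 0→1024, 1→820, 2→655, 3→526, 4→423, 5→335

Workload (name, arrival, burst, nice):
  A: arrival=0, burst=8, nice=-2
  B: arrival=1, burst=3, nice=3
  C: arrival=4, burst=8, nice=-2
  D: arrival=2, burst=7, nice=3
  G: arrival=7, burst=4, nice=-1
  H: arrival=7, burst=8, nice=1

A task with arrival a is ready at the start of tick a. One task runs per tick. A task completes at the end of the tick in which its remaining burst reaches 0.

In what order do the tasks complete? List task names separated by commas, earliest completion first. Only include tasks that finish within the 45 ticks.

completion order = G, A, B, C, H, D

t=0: vr[A=0] → run A
t=1: vr[A=512/793 B=512/793] → run A
t=2: vr[A=1024/793 B=512/793 D=512/793] → run B
t=3: vr[A=1024/793 B=540672/208559 D=512/793] → run D
t=4: vr[A=1024/793 B=540672/208559 C=1024/793 D=540672/208559] → run A
t=5: vr[A=1536/793 B=540672/208559 C=1024/793 D=540672/208559] → run C
t=6: vr[A=1536/793 B=540672/208559 C=1536/793 D=540672/208559] → run A
t=7: vr[A=2048/793 B=540672/208559 C=1536/793 D=540672/208559 G=1536/793 H=1536/793] → run C
t=8: vr[A=2048/793 B=540672/208559 C=2048/793 D=540672/208559 G=1536/793 H=1536/793] → run G
t=9: vr[A=2048/793 B=540672/208559 C=2048/793 D=540672/208559 G=2773504/1012661 H=1536/793] → run H
t=10: vr[A=2048/793 B=540672/208559 C=2048/793 D=540672/208559 G=2773504/1012661 H=517888/162565] → run A
t=11: vr[A=2560/793 B=540672/208559 C=2048/793 D=540672/208559 G=2773504/1012661 H=517888/162565] → run C
t=12: vr[A=2560/793 B=540672/208559 C=2560/793 D=540672/208559 G=2773504/1012661 H=517888/162565] → run B
t=13: vr[A=2560/793 B=946688/208559 C=2560/793 D=540672/208559 G=2773504/1012661 H=517888/162565] → run D
t=14: vr[A=2560/793 B=946688/208559 C=2560/793 D=946688/208559 G=2773504/1012661 H=517888/162565] → run G
t=15: vr[A=2560/793 B=946688/208559 C=2560/793 D=946688/208559 G=3585536/1012661 H=517888/162565] → run H
t=16: vr[A=2560/793 B=946688/208559 C=2560/793 D=946688/208559 G=3585536/1012661 H=720896/162565] → run A
t=17: vr[A=3072/793 B=946688/208559 C=2560/793 D=946688/208559 G=3585536/1012661 H=720896/162565] → run C
t=18: vr[A=3072/793 B=946688/208559 C=3072/793 D=946688/208559 G=3585536/1012661 H=720896/162565] → run G
t=19: vr[A=3072/793 B=946688/208559 C=3072/793 D=946688/208559 G=4397568/1012661 H=720896/162565] → run A
t=20: vr[A=3584/793 B=946688/208559 C=3072/793 D=946688/208559 G=4397568/1012661 H=720896/162565] → run C
t=21: vr[A=3584/793 B=946688/208559 C=3584/793 D=946688/208559 G=4397568/1012661 H=720896/162565] → run G
t=22: vr[A=3584/793 B=946688/208559 C=3584/793 D=946688/208559 H=720896/162565] → run H
t=23: vr[A=3584/793 B=946688/208559 C=3584/793 D=946688/208559 H=923904/162565] → run A
t=24: vr[B=946688/208559 C=3584/793 D=946688/208559 H=923904/162565] → run C
t=25: vr[B=946688/208559 C=4096/793 D=946688/208559 H=923904/162565] → run B
t=26: vr[C=4096/793 D=946688/208559 H=923904/162565] → run D
t=27: vr[C=4096/793 D=1352704/208559 H=923904/162565] → run C
t=28: vr[C=4608/793 D=1352704/208559 H=923904/162565] → run H
t=29: vr[C=4608/793 D=1352704/208559 H=1126912/162565] → run C
t=30: vr[D=1352704/208559 H=1126912/162565] → run D
t=31: vr[D=1758720/208559 H=1126912/162565] → run H
t=32: vr[D=1758720/208559 H=265984/32513] → run H
t=33: vr[D=1758720/208559 H=1532928/162565] → run D
t=34: vr[D=2164736/208559 H=1532928/162565] → run H
t=35: vr[D=2164736/208559 H=1735936/162565] → run D
t=36: vr[D=2570752/208559 H=1735936/162565] → run H
t=37: vr[D=2570752/208559] → run D
t=38: (idle)
t=39: (idle)
t=40: (idle)
t=41: (idle)
t=42: (idle)
t=43: (idle)
t=44: (idle)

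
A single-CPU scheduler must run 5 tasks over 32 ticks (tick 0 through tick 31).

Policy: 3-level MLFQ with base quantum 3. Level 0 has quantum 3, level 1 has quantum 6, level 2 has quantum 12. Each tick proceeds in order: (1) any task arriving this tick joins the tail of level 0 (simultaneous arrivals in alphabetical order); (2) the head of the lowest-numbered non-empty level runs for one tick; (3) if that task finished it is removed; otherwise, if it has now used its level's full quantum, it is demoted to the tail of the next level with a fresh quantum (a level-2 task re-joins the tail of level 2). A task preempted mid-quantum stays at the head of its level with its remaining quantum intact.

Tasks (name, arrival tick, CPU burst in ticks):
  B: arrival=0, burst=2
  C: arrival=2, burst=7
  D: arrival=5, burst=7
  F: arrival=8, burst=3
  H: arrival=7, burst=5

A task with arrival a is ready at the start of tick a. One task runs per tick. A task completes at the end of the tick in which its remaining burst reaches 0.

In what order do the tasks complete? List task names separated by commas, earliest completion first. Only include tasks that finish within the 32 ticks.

t=0: L0/L1/L2 = B/-/- → run B
t=1: L0/L1/L2 = B/-/- → run B
t=2: L0/L1/L2 = C/-/- → run C
t=3: L0/L1/L2 = C/-/- → run C
t=4: L0/L1/L2 = C/-/- → run C
t=5: L0/L1/L2 = D/C/- → run D
t=6: L0/L1/L2 = D/C/- → run D
t=7: L0/L1/L2 = DH/C/- → run D
t=8: L0/L1/L2 = HF/CD/- → run H
t=9: L0/L1/L2 = HF/CD/- → run H
t=10: L0/L1/L2 = HF/CD/- → run H
t=11: L0/L1/L2 = F/CDH/- → run F
t=12: L0/L1/L2 = F/CDH/- → run F
t=13: L0/L1/L2 = F/CDH/- → run F
t=14: L0/L1/L2 = -/CDH/- → run C
t=15: L0/L1/L2 = -/CDH/- → run C
t=16: L0/L1/L2 = -/CDH/- → run C
t=17: L0/L1/L2 = -/CDH/- → run C
t=18: L0/L1/L2 = -/DH/- → run D
t=19: L0/L1/L2 = -/DH/- → run D
t=20: L0/L1/L2 = -/DH/- → run D
t=21: L0/L1/L2 = -/DH/- → run D
t=22: L0/L1/L2 = -/H/- → run H
t=23: L0/L1/L2 = -/H/- → run H
t=24: (idle)
t=25: (idle)
t=26: (idle)
t=27: (idle)
t=28: (idle)
t=29: (idle)
t=30: (idle)
t=31: (idle)

completion order = B, F, C, D, H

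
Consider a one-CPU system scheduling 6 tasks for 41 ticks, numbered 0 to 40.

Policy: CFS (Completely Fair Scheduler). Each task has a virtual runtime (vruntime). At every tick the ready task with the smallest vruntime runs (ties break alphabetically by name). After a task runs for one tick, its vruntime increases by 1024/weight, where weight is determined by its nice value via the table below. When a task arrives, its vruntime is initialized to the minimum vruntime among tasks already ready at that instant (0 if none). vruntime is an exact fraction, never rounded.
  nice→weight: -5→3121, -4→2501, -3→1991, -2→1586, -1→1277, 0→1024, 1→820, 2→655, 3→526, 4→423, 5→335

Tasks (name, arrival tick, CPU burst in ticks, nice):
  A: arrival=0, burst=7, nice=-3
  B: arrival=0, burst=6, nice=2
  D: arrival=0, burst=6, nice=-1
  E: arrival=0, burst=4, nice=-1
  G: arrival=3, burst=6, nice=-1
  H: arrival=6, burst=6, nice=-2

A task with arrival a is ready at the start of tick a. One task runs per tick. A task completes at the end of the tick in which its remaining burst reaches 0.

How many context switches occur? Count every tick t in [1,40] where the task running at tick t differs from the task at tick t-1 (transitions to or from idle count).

t=0: vr[A=0 B=0 D=0 E=0] → run A
t=1: vr[A=1024/1991 B=0 D=0 E=0] → run B
t=2: vr[A=1024/1991 B=1024/655 D=0 E=0] → run D
t=3: vr[A=1024/1991 B=1024/655 D=1024/1277 E=0 G=0] → run E
t=4: vr[A=1024/1991 B=1024/655 D=1024/1277 E=1024/1277 G=0] → run G
t=5: vr[A=1024/1991 B=1024/655 D=1024/1277 E=1024/1277 G=1024/1277] → run A
t=6: vr[A=2048/1991 B=1024/655 D=1024/1277 E=1024/1277 G=1024/1277 H=1024/1277] → run D
t=7: vr[A=2048/1991 B=1024/655 D=2048/1277 E=1024/1277 G=1024/1277 H=1024/1277] → run E
t=8: vr[A=2048/1991 B=1024/655 D=2048/1277 E=2048/1277 G=1024/1277 H=1024/1277] → run G
t=9: vr[A=2048/1991 B=1024/655 D=2048/1277 E=2048/1277 G=2048/1277 H=1024/1277] → run H
t=10: vr[A=2048/1991 B=1024/655 D=2048/1277 E=2048/1277 G=2048/1277 H=1465856/1012661] → run A
t=11: vr[A=3072/1991 B=1024/655 D=2048/1277 E=2048/1277 G=2048/1277 H=1465856/1012661] → run H
t=12: vr[A=3072/1991 B=1024/655 D=2048/1277 E=2048/1277 G=2048/1277 H=2119680/1012661] → run A
t=13: vr[A=4096/1991 B=1024/655 D=2048/1277 E=2048/1277 G=2048/1277 H=2119680/1012661] → run B
t=14: vr[A=4096/1991 B=2048/655 D=2048/1277 E=2048/1277 G=2048/1277 H=2119680/1012661] → run D
t=15: vr[A=4096/1991 B=2048/655 D=3072/1277 E=2048/1277 G=2048/1277 H=2119680/1012661] → run E
t=16: vr[A=4096/1991 B=2048/655 D=3072/1277 E=3072/1277 G=2048/1277 H=2119680/1012661] → run G
t=17: vr[A=4096/1991 B=2048/655 D=3072/1277 E=3072/1277 G=3072/1277 H=2119680/1012661] → run A
t=18: vr[A=5120/1991 B=2048/655 D=3072/1277 E=3072/1277 G=3072/1277 H=2119680/1012661] → run H
t=19: vr[A=5120/1991 B=2048/655 D=3072/1277 E=3072/1277 G=3072/1277 H=2773504/1012661] → run D
t=20: vr[A=5120/1991 B=2048/655 D=4096/1277 E=3072/1277 G=3072/1277 H=2773504/1012661] → run E
t=21: vr[A=5120/1991 B=2048/655 D=4096/1277 G=3072/1277 H=2773504/1012661] → run G
t=22: vr[A=5120/1991 B=2048/655 D=4096/1277 G=4096/1277 H=2773504/1012661] → run A
t=23: vr[A=6144/1991 B=2048/655 D=4096/1277 G=4096/1277 H=2773504/1012661] → run H
t=24: vr[A=6144/1991 B=2048/655 D=4096/1277 G=4096/1277 H=3427328/1012661] → run A
t=25: vr[B=2048/655 D=4096/1277 G=4096/1277 H=3427328/1012661] → run B
t=26: vr[B=3072/655 D=4096/1277 G=4096/1277 H=3427328/1012661] → run D
t=27: vr[B=3072/655 D=5120/1277 G=4096/1277 H=3427328/1012661] → run G
t=28: vr[B=3072/655 D=5120/1277 G=5120/1277 H=3427328/1012661] → run H
t=29: vr[B=3072/655 D=5120/1277 G=5120/1277 H=4081152/1012661] → run D
t=30: vr[B=3072/655 G=5120/1277 H=4081152/1012661] → run G
t=31: vr[B=3072/655 H=4081152/1012661] → run H
t=32: vr[B=3072/655] → run B
t=33: vr[B=4096/655] → run B
t=34: vr[B=1024/131] → run B
t=35: (idle)
t=36: (idle)
t=37: (idle)
t=38: (idle)
t=39: (idle)
t=40: (idle)

context switches = 33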